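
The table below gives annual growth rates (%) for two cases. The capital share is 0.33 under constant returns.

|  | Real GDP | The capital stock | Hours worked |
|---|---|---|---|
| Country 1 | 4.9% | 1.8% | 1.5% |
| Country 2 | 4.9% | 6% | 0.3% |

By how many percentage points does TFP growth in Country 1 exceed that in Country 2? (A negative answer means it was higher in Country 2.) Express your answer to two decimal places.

0.58 percentage points

Labor's share = 1 − 0.33 = 0.67.
Country 1: TFP = 4.9 − 0.594 − 1.005 = 3.301%.
Country 2: TFP = 4.9 − 1.98 − 0.201 = 2.719%.
Difference = 3.301 − (2.719) = 0.582 pp.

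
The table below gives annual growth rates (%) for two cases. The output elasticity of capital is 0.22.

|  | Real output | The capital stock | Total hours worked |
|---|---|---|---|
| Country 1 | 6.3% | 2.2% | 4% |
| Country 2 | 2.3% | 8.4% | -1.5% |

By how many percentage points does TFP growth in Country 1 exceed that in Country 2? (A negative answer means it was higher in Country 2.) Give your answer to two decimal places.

1.07 percentage points

Labor's share = 1 − 0.22 = 0.78.
Country 1: TFP = 6.3 − 0.484 − 3.12 = 2.696%.
Country 2: TFP = 2.3 − 1.848 + 1.17 = 1.622%.
Difference = 2.696 − (1.622) = 1.074 pp.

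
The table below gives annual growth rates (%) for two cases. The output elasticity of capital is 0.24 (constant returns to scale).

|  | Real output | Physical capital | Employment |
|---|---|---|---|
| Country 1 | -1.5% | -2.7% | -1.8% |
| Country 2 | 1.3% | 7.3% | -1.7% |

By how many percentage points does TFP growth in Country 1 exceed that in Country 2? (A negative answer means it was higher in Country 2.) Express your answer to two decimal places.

-0.32 percentage points

Labor's share = 1 − 0.24 = 0.76.
Country 1: TFP = -1.5 + 0.648 + 1.368 = 0.516%.
Country 2: TFP = 1.3 − 1.752 + 1.292 = 0.84%.
Difference = 0.516 − (0.84) = -0.324 pp.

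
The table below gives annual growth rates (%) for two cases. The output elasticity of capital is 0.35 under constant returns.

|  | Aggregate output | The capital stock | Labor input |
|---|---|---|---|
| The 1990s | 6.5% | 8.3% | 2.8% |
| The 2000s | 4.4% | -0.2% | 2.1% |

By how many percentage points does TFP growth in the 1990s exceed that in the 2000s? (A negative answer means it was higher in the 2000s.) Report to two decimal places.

Labor's share = 1 − 0.35 = 0.65.
The 1990s: TFP = 6.5 − 2.905 − 1.82 = 1.775%.
The 2000s: TFP = 4.4 + 0.07 − 1.365 = 3.105%.
Difference = 1.775 − (3.105) = -1.33 pp.

-1.33 percentage points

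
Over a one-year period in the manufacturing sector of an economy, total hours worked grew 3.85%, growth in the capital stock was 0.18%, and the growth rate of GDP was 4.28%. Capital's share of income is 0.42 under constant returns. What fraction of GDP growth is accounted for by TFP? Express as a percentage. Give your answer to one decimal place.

Labor's share = 1 − 0.42 = 0.58.
The capital stock: 0.42 × 0.18 = 0.0756 pp.
Total hours worked: 0.58 × 3.85 = 2.233 pp.
TFP growth = 4.28 − 2.3086 = 1.9714%.
TFP share of growth = 1.9714 / 4.28 × 100 = 46.061%.

46.1%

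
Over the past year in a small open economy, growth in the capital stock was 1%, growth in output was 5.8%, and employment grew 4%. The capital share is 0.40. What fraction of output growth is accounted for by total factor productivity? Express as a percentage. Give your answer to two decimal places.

Labor's share = 1 − 0.4 = 0.6.
The capital stock: 0.4 × 1 = 0.4 pp.
Employment: 0.6 × 4 = 2.4 pp.
TFP growth = 5.8 − 2.8 = 3%.
TFP share of growth = 3 / 5.8 × 100 = 51.7241%.

Total factor productivity accounted for 51.72% of growth.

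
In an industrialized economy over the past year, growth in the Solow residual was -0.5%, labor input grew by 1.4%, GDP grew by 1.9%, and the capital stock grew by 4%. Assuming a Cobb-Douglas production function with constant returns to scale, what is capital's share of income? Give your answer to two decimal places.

gY = gA + α·gK + (1−α)·gL, so gY − gA − gL = α(gK − gL).
1.9 + 0.5 − 1.4 = α × (4 − 1.4).
1 = 2.6 α, so α = 0.3846.

α = 0.38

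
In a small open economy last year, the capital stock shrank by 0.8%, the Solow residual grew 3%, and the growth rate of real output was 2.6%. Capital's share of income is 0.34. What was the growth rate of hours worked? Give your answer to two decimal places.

Labor's share = 1 − 0.34 = 0.66.
gY = gA + 0.34×(-0.8) + 0.66×g.
0.66×g = 2.6 − 3 + 0.272 = -0.128.
g = -0.128 / 0.66 = -0.1939%.

-0.19%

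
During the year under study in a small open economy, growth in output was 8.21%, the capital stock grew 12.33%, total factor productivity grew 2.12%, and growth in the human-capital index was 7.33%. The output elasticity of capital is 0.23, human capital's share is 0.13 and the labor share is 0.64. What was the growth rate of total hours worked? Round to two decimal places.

3.60%

Labor's share = 1 − 0.23 − 0.13 = 0.64.
gY = gA + 0.23×12.33 + 0.13×7.33 + 0.64×g.
0.64×g = 8.21 − 2.12 − 3.7888 = 2.3012.
g = 2.3012 / 0.64 = 3.5956%.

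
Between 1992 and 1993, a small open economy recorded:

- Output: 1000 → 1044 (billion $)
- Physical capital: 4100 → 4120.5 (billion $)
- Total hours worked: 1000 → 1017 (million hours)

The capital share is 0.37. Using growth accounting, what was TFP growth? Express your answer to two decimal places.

3.14%

Output growth = (1044 − 1000) / 1000 = 4.4%.
Physical capital growth = (4120.5 − 4100) / 4100 = 0.5%.
Total hours worked growth = (1017 − 1000) / 1000 = 1.7%.
Labor's share = 1 − 0.37 = 0.63.
Physical capital: 0.37 × 0.5 = 0.185 pp.
Total hours worked: 0.63 × 1.7 = 1.071 pp.
TFP growth = 4.4 − 1.256 = 3.144%.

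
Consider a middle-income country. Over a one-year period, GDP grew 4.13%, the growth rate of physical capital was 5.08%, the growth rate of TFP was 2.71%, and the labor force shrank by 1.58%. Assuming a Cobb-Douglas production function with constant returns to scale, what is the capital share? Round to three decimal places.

The capital share is 0.450.

gY = gA + α·gK + (1−α)·gL, so gY − gA − gL = α(gK − gL).
4.13 − 2.71 + 1.58 = α × (5.08 − (-1.58)).
3 = 6.66 α, so α = 0.45045.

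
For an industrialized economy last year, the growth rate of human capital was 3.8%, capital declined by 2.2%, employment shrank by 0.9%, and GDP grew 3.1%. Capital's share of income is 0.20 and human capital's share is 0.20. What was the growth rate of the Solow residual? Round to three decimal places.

Labor's share = 1 − 0.2 − 0.2 = 0.6.
Capital: 0.2 × (-2.2) = -0.44 pp.
Human capital: 0.2 × 3.8 = 0.76 pp.
Employment: 0.6 × (-0.9) = -0.54 pp.
TFP growth = 3.1 + 0.22 = 3.32%.

The Solow residual growth was 3.320%.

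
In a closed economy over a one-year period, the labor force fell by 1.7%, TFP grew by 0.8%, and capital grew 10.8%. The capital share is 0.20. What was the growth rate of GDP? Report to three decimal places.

Labor's share = 1 − 0.2 = 0.8.
Capital: 0.2 × 10.8 = 2.16 pp.
The labor force: 0.8 × (-1.7) = -1.36 pp.
Output growth = 0.8 + 0.8 = 1.6%.

1.600%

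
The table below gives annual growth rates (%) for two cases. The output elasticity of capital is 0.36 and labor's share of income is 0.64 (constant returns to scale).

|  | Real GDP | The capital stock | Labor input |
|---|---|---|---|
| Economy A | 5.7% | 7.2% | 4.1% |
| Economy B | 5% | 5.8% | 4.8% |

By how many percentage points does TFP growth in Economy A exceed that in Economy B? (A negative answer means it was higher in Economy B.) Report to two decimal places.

Labor's share = 1 − 0.36 = 0.64.
Economy A: TFP = 5.7 − 2.592 − 2.624 = 0.484%.
Economy B: TFP = 5 − 2.088 − 3.072 = -0.16%.
Difference = 0.484 − (-0.16) = 0.644 pp.

0.64 percentage points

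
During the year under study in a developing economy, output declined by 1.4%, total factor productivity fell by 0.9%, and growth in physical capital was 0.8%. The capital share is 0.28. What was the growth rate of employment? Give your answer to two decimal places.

-1.01%

Labor's share = 1 − 0.28 = 0.72.
gY = gA + 0.28×0.8 + 0.72×g.
0.72×g = -1.4 + 0.9 − 0.224 = -0.724.
g = -0.724 / 0.72 = -1.0056%.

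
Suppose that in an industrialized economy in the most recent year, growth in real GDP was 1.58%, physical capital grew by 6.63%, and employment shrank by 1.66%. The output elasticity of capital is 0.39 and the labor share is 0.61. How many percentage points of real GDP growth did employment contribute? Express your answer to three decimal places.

-1.013

Labor's share = 1 − 0.39 = 0.61.
Contribution = share × growth = 0.61 × (-1.66) = -1.0126 pp.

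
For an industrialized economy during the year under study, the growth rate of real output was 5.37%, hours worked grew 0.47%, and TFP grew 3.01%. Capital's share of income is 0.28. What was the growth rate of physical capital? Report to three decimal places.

Labor's share = 1 − 0.28 = 0.72.
gY = gA + 0.72×0.47 + 0.28×g.
0.28×g = 5.37 − 3.01 − 0.3384 = 2.0216.
g = 2.0216 / 0.28 = 7.22%.

Physical capital grew 7.220%.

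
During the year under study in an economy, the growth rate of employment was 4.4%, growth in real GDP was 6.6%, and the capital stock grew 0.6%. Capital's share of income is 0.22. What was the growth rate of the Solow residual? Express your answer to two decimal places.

The Solow residual grew 3.04%.

Labor's share = 1 − 0.22 = 0.78.
The capital stock: 0.22 × 0.6 = 0.132 pp.
Employment: 0.78 × 4.4 = 3.432 pp.
TFP growth = 6.6 − 3.564 = 3.036%.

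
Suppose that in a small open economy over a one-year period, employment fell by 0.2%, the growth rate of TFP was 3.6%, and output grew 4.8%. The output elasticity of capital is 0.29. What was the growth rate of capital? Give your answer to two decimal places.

Labor's share = 1 − 0.29 = 0.71.
gY = gA + 0.71×(-0.2) + 0.29×g.
0.29×g = 4.8 − 3.6 + 0.142 = 1.342.
g = 1.342 / 0.29 = 4.6276%.

Capital growth was 4.63%.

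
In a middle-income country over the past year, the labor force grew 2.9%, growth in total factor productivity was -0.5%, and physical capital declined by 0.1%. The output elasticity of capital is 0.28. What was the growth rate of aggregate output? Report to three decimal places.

1.560%

Labor's share = 1 − 0.28 = 0.72.
Physical capital: 0.28 × (-0.1) = -0.028 pp.
The labor force: 0.72 × 2.9 = 2.088 pp.
Output growth = -0.5 + 2.06 = 1.56%.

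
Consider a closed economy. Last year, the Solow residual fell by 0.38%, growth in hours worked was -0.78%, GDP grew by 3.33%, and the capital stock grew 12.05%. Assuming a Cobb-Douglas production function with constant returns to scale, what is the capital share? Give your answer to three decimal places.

gY = gA + α·gK + (1−α)·gL, so gY − gA − gL = α(gK − gL).
3.33 + 0.38 + 0.78 = α × (12.05 − (-0.78)).
4.49 = 12.83 α, so α = 0.34996.

0.350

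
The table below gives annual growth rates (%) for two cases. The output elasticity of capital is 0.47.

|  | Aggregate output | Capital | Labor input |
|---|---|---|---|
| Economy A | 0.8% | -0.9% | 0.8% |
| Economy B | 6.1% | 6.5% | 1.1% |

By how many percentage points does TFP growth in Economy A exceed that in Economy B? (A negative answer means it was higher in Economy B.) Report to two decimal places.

Labor's share = 1 − 0.47 = 0.53.
Economy A: TFP = 0.8 + 0.423 − 0.424 = 0.799%.
Economy B: TFP = 6.1 − 3.055 − 0.583 = 2.462%.
Difference = 0.799 − (2.462) = -1.663 pp.

-1.66 percentage points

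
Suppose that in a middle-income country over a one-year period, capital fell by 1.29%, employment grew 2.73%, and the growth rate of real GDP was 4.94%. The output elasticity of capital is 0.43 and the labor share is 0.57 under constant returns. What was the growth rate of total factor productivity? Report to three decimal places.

Total factor productivity grew 3.939%.

Labor's share = 1 − 0.43 = 0.57.
Capital: 0.43 × (-1.29) = -0.5547 pp.
Employment: 0.57 × 2.73 = 1.5561 pp.
TFP growth = 4.94 − 1.0014 = 3.9386%.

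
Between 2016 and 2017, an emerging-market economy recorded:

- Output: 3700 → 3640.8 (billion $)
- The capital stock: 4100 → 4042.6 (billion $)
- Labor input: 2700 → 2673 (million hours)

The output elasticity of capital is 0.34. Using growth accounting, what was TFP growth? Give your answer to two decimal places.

-0.46%

Output growth = (3640.8 − 3700) / 3700 = -1.6%.
The capital stock growth = (4042.6 − 4100) / 4100 = -1.4%.
Labor input growth = (2673 − 2700) / 2700 = -1%.
Labor's share = 1 − 0.34 = 0.66.
The capital stock: 0.34 × (-1.4) = -0.476 pp.
Labor input: 0.66 × (-1) = -0.66 pp.
TFP growth = -1.6 + 1.136 = -0.464%.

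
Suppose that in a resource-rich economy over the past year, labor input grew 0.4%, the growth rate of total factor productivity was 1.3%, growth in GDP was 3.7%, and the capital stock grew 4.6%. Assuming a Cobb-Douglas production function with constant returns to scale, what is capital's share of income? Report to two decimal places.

gY = gA + α·gK + (1−α)·gL, so gY − gA − gL = α(gK − gL).
3.7 − 1.3 − 0.4 = α × (4.6 − 0.4).
2 = 4.2 α, so α = 0.4762.

Capital's share of income is 0.48.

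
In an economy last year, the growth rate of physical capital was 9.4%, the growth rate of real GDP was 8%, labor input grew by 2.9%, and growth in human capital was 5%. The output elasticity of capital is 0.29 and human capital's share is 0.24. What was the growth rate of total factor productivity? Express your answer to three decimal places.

Labor's share = 1 − 0.29 − 0.24 = 0.47.
Physical capital: 0.29 × 9.4 = 2.726 pp.
Human capital: 0.24 × 5 = 1.2 pp.
Labor input: 0.47 × 2.9 = 1.363 pp.
TFP growth = 8 − 5.289 = 2.711%.

Total factor productivity grew 2.711%.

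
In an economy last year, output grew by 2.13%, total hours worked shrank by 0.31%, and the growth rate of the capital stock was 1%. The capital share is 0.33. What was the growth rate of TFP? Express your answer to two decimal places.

Labor's share = 1 − 0.33 = 0.67.
The capital stock: 0.33 × 1 = 0.33 pp.
Total hours worked: 0.67 × (-0.31) = -0.2077 pp.
TFP growth = 2.13 − 0.1223 = 2.0077%.

2.01%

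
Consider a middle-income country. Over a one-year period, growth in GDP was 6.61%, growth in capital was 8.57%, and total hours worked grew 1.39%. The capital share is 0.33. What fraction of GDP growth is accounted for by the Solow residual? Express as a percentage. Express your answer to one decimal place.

Labor's share = 1 − 0.33 = 0.67.
Capital: 0.33 × 8.57 = 2.8281 pp.
Total hours worked: 0.67 × 1.39 = 0.9313 pp.
TFP growth = 6.61 − 3.7594 = 2.8506%.
TFP share of growth = 2.8506 / 6.61 × 100 = 43.126%.

The Solow residual accounted for 43.1% of growth.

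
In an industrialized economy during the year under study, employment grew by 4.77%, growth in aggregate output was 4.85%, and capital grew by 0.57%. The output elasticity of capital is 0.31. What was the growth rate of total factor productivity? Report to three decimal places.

Labor's share = 1 − 0.31 = 0.69.
Capital: 0.31 × 0.57 = 0.1767 pp.
Employment: 0.69 × 4.77 = 3.2913 pp.
TFP growth = 4.85 − 3.468 = 1.382%.

Total factor productivity grew 1.382%.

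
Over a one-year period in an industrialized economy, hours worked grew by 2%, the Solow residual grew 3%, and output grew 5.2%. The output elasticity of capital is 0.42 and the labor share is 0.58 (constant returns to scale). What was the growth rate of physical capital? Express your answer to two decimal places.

2.48%

Labor's share = 1 − 0.42 = 0.58.
gY = gA + 0.58×2 + 0.42×g.
0.42×g = 5.2 − 3 − 1.16 = 1.04.
g = 1.04 / 0.42 = 2.4762%.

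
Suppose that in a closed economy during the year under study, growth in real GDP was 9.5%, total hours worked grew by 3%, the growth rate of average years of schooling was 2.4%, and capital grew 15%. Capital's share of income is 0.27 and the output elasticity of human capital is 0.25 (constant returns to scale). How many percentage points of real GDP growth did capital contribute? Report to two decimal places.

4.05 pp

Contribution = share × growth = 0.27 × 15 = 4.05 pp.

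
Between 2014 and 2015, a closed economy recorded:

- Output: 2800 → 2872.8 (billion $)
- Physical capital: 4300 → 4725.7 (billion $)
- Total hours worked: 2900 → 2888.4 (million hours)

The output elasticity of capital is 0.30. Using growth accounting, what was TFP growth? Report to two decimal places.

-0.09%

Output growth = (2872.8 − 2800) / 2800 = 2.6%.
Physical capital growth = (4725.7 − 4300) / 4300 = 9.9%.
Total hours worked growth = (2888.4 − 2900) / 2900 = -0.4%.
Labor's share = 1 − 0.3 = 0.7.
Physical capital: 0.3 × 9.9 = 2.97 pp.
Total hours worked: 0.7 × (-0.4) = -0.28 pp.
TFP growth = 2.6 − 2.69 = -0.09%.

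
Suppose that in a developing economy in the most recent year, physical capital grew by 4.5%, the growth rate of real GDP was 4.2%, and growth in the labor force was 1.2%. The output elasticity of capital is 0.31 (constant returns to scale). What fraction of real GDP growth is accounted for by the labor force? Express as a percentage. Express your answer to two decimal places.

19.71%

Labor's share = 1 − 0.31 = 0.69.
The labor force contributed 0.69 × 1.2 = 0.828 pp.
Share of growth = 0.828 / 4.2 × 100 = 19.7143%.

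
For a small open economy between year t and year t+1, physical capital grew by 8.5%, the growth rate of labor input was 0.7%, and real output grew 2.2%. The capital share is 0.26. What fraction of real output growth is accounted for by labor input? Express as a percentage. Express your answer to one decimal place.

Labor's share = 1 − 0.26 = 0.74.
Labor input contributed 0.74 × 0.7 = 0.518 pp.
Share of growth = 0.518 / 2.2 × 100 = 23.545%.

23.5%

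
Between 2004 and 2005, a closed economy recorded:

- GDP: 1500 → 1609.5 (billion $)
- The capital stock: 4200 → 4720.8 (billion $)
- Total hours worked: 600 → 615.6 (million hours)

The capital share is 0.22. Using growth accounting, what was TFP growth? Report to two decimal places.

2.54%

GDP growth = (1609.5 − 1500) / 1500 = 7.3%.
The capital stock growth = (4720.8 − 4200) / 4200 = 12.4%.
Total hours worked growth = (615.6 − 600) / 600 = 2.6%.
Labor's share = 1 − 0.22 = 0.78.
The capital stock: 0.22 × 12.4 = 2.728 pp.
Total hours worked: 0.78 × 2.6 = 2.028 pp.
TFP growth = 7.3 − 4.756 = 2.544%.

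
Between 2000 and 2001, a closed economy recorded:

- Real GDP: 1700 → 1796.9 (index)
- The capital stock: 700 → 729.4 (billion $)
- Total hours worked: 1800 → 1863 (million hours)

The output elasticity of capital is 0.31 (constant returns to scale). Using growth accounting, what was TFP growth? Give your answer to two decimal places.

TFP grew 1.98%.

Real GDP growth = (1796.9 − 1700) / 1700 = 5.7%.
The capital stock growth = (729.4 − 700) / 700 = 4.2%.
Total hours worked growth = (1863 − 1800) / 1800 = 3.5%.
Labor's share = 1 − 0.31 = 0.69.
The capital stock: 0.31 × 4.2 = 1.302 pp.
Total hours worked: 0.69 × 3.5 = 2.415 pp.
TFP growth = 5.7 − 3.717 = 1.983%.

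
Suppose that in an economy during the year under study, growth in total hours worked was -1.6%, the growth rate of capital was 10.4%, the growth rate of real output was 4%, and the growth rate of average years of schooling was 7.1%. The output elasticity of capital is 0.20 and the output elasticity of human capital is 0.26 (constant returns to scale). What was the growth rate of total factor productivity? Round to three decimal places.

Labor's share = 1 − 0.2 − 0.26 = 0.54.
Capital: 0.2 × 10.4 = 2.08 pp.
Average years of schooling: 0.26 × 7.1 = 1.846 pp.
Total hours worked: 0.54 × (-1.6) = -0.864 pp.
TFP growth = 4 − 3.062 = 0.938%.

0.938%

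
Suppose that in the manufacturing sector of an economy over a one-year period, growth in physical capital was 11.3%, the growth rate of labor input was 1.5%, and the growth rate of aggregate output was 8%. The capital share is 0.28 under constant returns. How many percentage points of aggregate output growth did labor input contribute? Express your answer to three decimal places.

1.080 percentage points

Labor's share = 1 − 0.28 = 0.72.
Contribution = share × growth = 0.72 × 1.5 = 1.08 pp.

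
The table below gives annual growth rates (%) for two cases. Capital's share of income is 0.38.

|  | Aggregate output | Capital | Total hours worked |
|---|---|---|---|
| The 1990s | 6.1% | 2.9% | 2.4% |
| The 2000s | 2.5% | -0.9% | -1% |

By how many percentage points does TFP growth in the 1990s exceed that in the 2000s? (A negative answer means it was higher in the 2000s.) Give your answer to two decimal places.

Labor's share = 1 − 0.38 = 0.62.
The 1990s: TFP = 6.1 − 1.102 − 1.488 = 3.51%.
The 2000s: TFP = 2.5 + 0.342 + 0.62 = 3.462%.
Difference = 3.51 − (3.462) = 0.048 pp.

0.05 percentage points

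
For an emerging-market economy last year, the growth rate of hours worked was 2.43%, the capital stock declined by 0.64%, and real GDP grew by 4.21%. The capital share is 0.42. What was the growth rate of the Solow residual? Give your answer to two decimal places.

Labor's share = 1 − 0.42 = 0.58.
The capital stock: 0.42 × (-0.64) = -0.2688 pp.
Hours worked: 0.58 × 2.43 = 1.4094 pp.
TFP growth = 4.21 − 1.1406 = 3.0694%.

The Solow residual grew 3.07%.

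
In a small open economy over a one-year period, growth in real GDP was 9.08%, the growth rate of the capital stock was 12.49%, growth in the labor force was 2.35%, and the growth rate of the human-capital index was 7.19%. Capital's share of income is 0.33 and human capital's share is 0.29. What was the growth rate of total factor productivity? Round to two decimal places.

Labor's share = 1 − 0.33 − 0.29 = 0.38.
The capital stock: 0.33 × 12.49 = 4.1217 pp.
The human-capital index: 0.29 × 7.19 = 2.0851 pp.
The labor force: 0.38 × 2.35 = 0.893 pp.
TFP growth = 9.08 − 7.0998 = 1.9802%.

1.98%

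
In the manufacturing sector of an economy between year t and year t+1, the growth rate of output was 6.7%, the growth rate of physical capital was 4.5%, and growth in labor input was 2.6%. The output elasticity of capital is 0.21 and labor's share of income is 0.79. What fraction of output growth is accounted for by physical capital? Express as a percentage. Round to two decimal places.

Physical capital contributed 0.21 × 4.5 = 0.945 pp.
Share of growth = 0.945 / 6.7 × 100 = 14.1045%.

Physical capital accounted for 14.10% of growth.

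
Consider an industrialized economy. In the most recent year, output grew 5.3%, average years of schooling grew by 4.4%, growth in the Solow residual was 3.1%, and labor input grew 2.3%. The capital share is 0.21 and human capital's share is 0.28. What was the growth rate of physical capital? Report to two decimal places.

-0.98%

Labor's share = 1 − 0.21 − 0.28 = 0.51.
gY = gA + 0.28×4.4 + 0.51×2.3 + 0.21×g.
0.21×g = 5.3 − 3.1 − 2.405 = -0.205.
g = -0.205 / 0.21 = -0.9762%.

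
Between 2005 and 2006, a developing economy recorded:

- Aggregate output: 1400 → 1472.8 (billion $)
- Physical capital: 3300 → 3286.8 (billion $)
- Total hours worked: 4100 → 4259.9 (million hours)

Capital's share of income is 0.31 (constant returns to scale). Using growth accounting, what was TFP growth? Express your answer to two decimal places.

Aggregate output growth = (1472.8 − 1400) / 1400 = 5.2%.
Physical capital growth = (3286.8 − 3300) / 3300 = -0.4%.
Total hours worked growth = (4259.9 − 4100) / 4100 = 3.9%.
Labor's share = 1 − 0.31 = 0.69.
Physical capital: 0.31 × (-0.4) = -0.124 pp.
Total hours worked: 0.69 × 3.9 = 2.691 pp.
TFP growth = 5.2 − 2.567 = 2.633%.

2.63%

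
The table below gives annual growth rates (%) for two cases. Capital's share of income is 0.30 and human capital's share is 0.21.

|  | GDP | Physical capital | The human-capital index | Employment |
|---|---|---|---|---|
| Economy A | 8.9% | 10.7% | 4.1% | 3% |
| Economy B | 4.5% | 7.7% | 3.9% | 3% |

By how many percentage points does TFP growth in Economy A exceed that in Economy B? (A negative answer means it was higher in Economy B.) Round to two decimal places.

3.46 percentage points

Labor's share = 1 − 0.3 − 0.21 = 0.49.
Economy A: TFP = 8.9 − 3.21 − 0.861 − 1.47 = 3.359%.
Economy B: TFP = 4.5 − 2.31 − 0.819 − 1.47 = -0.099%.
Difference = 3.359 − (-0.099) = 3.458 pp.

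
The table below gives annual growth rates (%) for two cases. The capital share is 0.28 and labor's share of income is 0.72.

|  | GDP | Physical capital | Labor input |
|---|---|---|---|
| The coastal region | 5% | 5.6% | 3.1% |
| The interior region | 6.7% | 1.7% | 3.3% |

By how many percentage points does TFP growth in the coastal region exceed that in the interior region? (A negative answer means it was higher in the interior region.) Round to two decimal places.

-2.65 percentage points

Labor's share = 1 − 0.28 = 0.72.
The coastal region: TFP = 5 − 1.568 − 2.232 = 1.2%.
The interior region: TFP = 6.7 − 0.476 − 2.376 = 3.848%.
Difference = 1.2 − (3.848) = -2.648 pp.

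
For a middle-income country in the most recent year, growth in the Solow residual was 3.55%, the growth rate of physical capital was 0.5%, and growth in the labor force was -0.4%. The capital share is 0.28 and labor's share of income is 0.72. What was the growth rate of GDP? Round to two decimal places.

Labor's share = 1 − 0.28 = 0.72.
Physical capital: 0.28 × 0.5 = 0.14 pp.
The labor force: 0.72 × (-0.4) = -0.288 pp.
Output growth = 3.55 + (-0.148) = 3.402%.

3.40%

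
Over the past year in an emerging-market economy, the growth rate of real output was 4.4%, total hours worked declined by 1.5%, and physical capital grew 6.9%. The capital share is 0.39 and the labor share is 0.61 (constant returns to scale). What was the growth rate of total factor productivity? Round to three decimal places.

Total factor productivity grew 2.624%.

Labor's share = 1 − 0.39 = 0.61.
Physical capital: 0.39 × 6.9 = 2.691 pp.
Total hours worked: 0.61 × (-1.5) = -0.915 pp.
TFP growth = 4.4 − 1.776 = 2.624%.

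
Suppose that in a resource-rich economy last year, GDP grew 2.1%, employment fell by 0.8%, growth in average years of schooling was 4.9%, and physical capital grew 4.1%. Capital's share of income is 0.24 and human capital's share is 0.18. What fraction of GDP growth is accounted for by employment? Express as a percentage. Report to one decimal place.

Labor's share = 1 − 0.24 − 0.18 = 0.58.
Employment contributed 0.58 × (-0.8) = -0.464 pp.
Share of growth = -0.464 / 2.1 × 100 = -22.095%.

-22.1%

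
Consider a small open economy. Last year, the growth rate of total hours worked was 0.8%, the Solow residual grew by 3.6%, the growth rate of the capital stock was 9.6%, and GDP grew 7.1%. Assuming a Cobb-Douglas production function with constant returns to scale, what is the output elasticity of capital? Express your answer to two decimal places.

The output elasticity of capital is 0.31.

gY = gA + α·gK + (1−α)·gL, so gY − gA − gL = α(gK − gL).
7.1 − 3.6 − 0.8 = α × (9.6 − 0.8).
2.7 = 8.8 α, so α = 0.3068.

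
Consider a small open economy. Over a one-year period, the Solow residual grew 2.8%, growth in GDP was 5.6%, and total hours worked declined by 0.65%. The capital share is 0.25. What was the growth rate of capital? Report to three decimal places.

Labor's share = 1 − 0.25 = 0.75.
gY = gA + 0.75×(-0.65) + 0.25×g.
0.25×g = 5.6 − 2.8 + 0.4875 = 3.2875.
g = 3.2875 / 0.25 = 13.15%.

13.150%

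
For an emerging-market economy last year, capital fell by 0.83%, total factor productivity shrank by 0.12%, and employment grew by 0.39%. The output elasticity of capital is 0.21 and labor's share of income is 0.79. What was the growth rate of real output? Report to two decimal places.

Labor's share = 1 − 0.21 = 0.79.
Capital: 0.21 × (-0.83) = -0.1743 pp.
Employment: 0.79 × 0.39 = 0.3081 pp.
Output growth = -0.12 + 0.1338 = 0.0138%.

Real output growth was 0.01%.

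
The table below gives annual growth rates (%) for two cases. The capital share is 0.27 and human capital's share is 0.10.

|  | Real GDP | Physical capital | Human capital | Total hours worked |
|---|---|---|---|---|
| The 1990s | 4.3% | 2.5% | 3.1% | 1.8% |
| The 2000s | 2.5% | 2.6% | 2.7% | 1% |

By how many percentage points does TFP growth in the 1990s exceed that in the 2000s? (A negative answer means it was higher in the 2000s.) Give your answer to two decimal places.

Labor's share = 1 − 0.27 − 0.1 = 0.63.
The 1990s: TFP = 4.3 − 0.675 − 0.31 − 1.134 = 2.181%.
The 2000s: TFP = 2.5 − 0.702 − 0.27 − 0.63 = 0.898%.
Difference = 2.181 − (0.898) = 1.283 pp.

1.28 percentage points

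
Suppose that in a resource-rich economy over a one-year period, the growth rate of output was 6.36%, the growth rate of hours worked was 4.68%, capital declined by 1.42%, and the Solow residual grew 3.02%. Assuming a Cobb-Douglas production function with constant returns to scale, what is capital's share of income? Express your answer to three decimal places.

gY = gA + α·gK + (1−α)·gL, so gY − gA − gL = α(gK − gL).
6.36 − 3.02 − 4.68 = α × (-1.42 − 4.68).
-1.34 = -6.1 α, so α = 0.21967.

0.220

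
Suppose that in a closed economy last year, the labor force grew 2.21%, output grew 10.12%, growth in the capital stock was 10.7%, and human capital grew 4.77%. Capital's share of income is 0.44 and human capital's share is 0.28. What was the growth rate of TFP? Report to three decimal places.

Labor's share = 1 − 0.44 − 0.28 = 0.28.
The capital stock: 0.44 × 10.7 = 4.708 pp.
Human capital: 0.28 × 4.77 = 1.3356 pp.
The labor force: 0.28 × 2.21 = 0.6188 pp.
TFP growth = 10.12 − 6.6624 = 3.4576%.

3.458%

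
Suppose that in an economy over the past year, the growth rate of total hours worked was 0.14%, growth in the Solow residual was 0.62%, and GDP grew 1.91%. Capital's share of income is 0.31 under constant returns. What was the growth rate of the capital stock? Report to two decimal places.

Labor's share = 1 − 0.31 = 0.69.
gY = gA + 0.69×0.14 + 0.31×g.
0.31×g = 1.91 − 0.62 − 0.0966 = 1.1934.
g = 1.1934 / 0.31 = 3.8497%.

3.85%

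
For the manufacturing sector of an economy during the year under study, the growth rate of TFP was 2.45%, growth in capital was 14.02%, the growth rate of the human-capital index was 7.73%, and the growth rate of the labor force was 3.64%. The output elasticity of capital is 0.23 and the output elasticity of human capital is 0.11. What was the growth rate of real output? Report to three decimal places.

Real output grew 8.927%.

Labor's share = 1 − 0.23 − 0.11 = 0.66.
Capital: 0.23 × 14.02 = 3.2246 pp.
The human-capital index: 0.11 × 7.73 = 0.8503 pp.
The labor force: 0.66 × 3.64 = 2.4024 pp.
Output growth = 2.45 + 6.4773 = 8.9273%.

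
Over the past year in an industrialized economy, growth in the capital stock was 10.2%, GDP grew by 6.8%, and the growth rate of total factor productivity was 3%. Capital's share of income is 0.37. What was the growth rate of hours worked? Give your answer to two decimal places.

Labor's share = 1 − 0.37 = 0.63.
gY = gA + 0.37×10.2 + 0.63×g.
0.63×g = 6.8 − 3 − 3.774 = 0.026.
g = 0.026 / 0.63 = 0.0413%.

Hours worked growth was 0.04%.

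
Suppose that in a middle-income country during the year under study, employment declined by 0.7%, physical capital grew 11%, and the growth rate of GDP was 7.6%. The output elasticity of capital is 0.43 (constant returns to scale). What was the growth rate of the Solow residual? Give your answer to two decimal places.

3.27%

Labor's share = 1 − 0.43 = 0.57.
Physical capital: 0.43 × 11 = 4.73 pp.
Employment: 0.57 × (-0.7) = -0.399 pp.
TFP growth = 7.6 − 4.331 = 3.269%.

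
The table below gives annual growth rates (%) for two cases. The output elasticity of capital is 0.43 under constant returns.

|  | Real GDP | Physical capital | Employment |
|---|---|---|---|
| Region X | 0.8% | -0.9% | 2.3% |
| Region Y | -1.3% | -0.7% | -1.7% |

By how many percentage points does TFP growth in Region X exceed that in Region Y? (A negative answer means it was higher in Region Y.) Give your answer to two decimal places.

-0.09 percentage points

Labor's share = 1 − 0.43 = 0.57.
Region X: TFP = 0.8 + 0.387 − 1.311 = -0.124%.
Region Y: TFP = -1.3 + 0.301 + 0.969 = -0.03%.
Difference = -0.124 − (-0.03) = -0.094 pp.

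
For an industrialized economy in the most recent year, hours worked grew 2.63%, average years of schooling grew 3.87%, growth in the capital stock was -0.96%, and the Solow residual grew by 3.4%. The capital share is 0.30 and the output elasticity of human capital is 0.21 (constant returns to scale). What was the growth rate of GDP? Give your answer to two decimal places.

5.21%

Labor's share = 1 − 0.3 − 0.21 = 0.49.
The capital stock: 0.3 × (-0.96) = -0.288 pp.
Average years of schooling: 0.21 × 3.87 = 0.8127 pp.
Hours worked: 0.49 × 2.63 = 1.2887 pp.
Output growth = 3.4 + 1.8134 = 5.2134%.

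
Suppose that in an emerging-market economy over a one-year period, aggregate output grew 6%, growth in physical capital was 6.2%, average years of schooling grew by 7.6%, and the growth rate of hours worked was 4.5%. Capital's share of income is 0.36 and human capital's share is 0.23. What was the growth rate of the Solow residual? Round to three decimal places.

The Solow residual grew 0.175%.

Labor's share = 1 − 0.36 − 0.23 = 0.41.
Physical capital: 0.36 × 6.2 = 2.232 pp.
Average years of schooling: 0.23 × 7.6 = 1.748 pp.
Hours worked: 0.41 × 4.5 = 1.845 pp.
TFP growth = 6 − 5.825 = 0.175%.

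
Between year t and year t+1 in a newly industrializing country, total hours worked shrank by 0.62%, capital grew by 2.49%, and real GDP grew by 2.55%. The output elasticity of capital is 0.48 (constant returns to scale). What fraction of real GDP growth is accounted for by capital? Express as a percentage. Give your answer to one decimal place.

Capital contributed 0.48 × 2.49 = 1.1952 pp.
Share of growth = 1.1952 / 2.55 × 100 = 46.871%.

46.9%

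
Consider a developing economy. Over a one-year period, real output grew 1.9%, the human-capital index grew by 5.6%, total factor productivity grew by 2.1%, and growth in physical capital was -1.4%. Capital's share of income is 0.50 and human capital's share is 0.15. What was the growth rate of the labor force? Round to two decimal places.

Labor's share = 1 − 0.5 − 0.15 = 0.35.
gY = gA + 0.5×(-1.4) + 0.15×5.6 + 0.35×g.
0.35×g = 1.9 − 2.1 − 0.14 = -0.34.
g = -0.34 / 0.35 = -0.9714%.

-0.97%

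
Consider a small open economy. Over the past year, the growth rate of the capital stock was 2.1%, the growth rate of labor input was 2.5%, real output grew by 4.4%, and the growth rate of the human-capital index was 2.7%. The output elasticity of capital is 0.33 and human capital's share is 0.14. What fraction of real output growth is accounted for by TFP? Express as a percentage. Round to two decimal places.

Labor's share = 1 − 0.33 − 0.14 = 0.53.
The capital stock: 0.33 × 2.1 = 0.693 pp.
The human-capital index: 0.14 × 2.7 = 0.378 pp.
Labor input: 0.53 × 2.5 = 1.325 pp.
TFP growth = 4.4 − 2.396 = 2.004%.
TFP share of growth = 2.004 / 4.4 × 100 = 45.5455%.

TFP accounted for 45.55% of growth.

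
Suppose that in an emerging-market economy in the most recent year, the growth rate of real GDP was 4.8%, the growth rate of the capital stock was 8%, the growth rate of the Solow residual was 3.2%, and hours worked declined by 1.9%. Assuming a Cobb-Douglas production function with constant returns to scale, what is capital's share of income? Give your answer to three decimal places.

α = 0.354

gY = gA + α·gK + (1−α)·gL, so gY − gA − gL = α(gK − gL).
4.8 − 3.2 + 1.9 = α × (8 − (-1.9)).
3.5 = 9.9 α, so α = 0.35354.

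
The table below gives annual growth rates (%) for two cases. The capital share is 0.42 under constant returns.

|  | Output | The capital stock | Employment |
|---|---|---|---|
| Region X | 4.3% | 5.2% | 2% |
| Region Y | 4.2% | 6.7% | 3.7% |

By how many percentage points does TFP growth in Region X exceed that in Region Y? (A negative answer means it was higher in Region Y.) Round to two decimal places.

1.72 percentage points

Labor's share = 1 − 0.42 = 0.58.
Region X: TFP = 4.3 − 2.184 − 1.16 = 0.956%.
Region Y: TFP = 4.2 − 2.814 − 2.146 = -0.76%.
Difference = 0.956 − (-0.76) = 1.716 pp.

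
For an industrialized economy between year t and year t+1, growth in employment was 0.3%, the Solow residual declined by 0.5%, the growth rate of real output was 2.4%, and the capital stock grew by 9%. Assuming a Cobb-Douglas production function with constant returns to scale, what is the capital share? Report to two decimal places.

The capital share is 0.30.

gY = gA + α·gK + (1−α)·gL, so gY − gA − gL = α(gK − gL).
2.4 + 0.5 − 0.3 = α × (9 − 0.3).
2.6 = 8.7 α, so α = 0.2989.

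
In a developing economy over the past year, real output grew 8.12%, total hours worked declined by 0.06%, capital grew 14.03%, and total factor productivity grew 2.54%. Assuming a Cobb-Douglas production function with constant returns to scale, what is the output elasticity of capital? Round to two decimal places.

gY = gA + α·gK + (1−α)·gL, so gY − gA − gL = α(gK − gL).
8.12 − 2.54 + 0.06 = α × (14.03 − (-0.06)).
5.64 = 14.09 α, so α = 0.4003.

α = 0.40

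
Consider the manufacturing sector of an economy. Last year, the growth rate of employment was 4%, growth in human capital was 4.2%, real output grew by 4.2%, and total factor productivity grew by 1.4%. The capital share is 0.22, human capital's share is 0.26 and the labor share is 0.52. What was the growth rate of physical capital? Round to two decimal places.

Labor's share = 1 − 0.22 − 0.26 = 0.52.
gY = gA + 0.26×4.2 + 0.52×4 + 0.22×g.
0.22×g = 4.2 − 1.4 − 3.172 = -0.372.
g = -0.372 / 0.22 = -1.6909%.

-1.69%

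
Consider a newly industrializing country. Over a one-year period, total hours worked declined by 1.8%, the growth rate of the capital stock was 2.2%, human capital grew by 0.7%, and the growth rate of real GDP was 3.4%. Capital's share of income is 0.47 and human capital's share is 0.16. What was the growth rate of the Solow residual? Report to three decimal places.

Labor's share = 1 − 0.47 − 0.16 = 0.37.
The capital stock: 0.47 × 2.2 = 1.034 pp.
Human capital: 0.16 × 0.7 = 0.112 pp.
Total hours worked: 0.37 × (-1.8) = -0.666 pp.
TFP growth = 3.4 − 0.48 = 2.92%.

2.920%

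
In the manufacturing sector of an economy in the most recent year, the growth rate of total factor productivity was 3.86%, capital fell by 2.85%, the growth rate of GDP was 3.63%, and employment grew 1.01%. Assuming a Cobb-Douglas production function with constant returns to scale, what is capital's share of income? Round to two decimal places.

gY = gA + α·gK + (1−α)·gL, so gY − gA − gL = α(gK − gL).
3.63 − 3.86 − 1.01 = α × (-2.85 − 1.01).
-1.24 = -3.86 α, so α = 0.3212.

0.32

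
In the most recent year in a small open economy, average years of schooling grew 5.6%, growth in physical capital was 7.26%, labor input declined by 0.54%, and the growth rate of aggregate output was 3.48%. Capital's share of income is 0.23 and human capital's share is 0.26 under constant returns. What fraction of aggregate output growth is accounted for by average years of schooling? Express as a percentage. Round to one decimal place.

Average years of schooling contributed 0.26 × 5.6 = 1.456 pp.
Share of growth = 1.456 / 3.48 × 100 = 41.839%.

41.8%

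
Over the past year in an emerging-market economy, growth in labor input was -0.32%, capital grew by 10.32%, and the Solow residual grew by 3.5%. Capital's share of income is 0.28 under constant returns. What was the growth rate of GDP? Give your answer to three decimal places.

6.159%

Labor's share = 1 − 0.28 = 0.72.
Capital: 0.28 × 10.32 = 2.8896 pp.
Labor input: 0.72 × (-0.32) = -0.2304 pp.
Output growth = 3.5 + 2.6592 = 6.1592%.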